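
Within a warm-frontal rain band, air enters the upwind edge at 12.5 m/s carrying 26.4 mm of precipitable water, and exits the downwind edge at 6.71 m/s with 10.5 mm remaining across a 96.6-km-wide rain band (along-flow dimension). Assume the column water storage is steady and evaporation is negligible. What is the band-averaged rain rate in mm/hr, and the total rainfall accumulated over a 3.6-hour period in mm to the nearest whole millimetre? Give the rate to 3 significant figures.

Column moisture flux per unit crosswind length is F = V × PW.
Inflow: F_in = 12.5 × 26.4 = 330 mm·m/s
Outflow: F_out = 6.71 × 10.5 = 70.455 mm·m/s
Steady-state rate R = (F_in − F_out)/L = (330 − 70.455) / 96600 m = 2.687e-03 mm/s.
R = 2.687e-03 × 3600 = 9.67 mm/hr.
Over 3.6 h: total = 9.67 × 3.6 = 34.812 ≈ 35 mm.

R ≈ 9.67 mm/hr; total ≈ 35 mm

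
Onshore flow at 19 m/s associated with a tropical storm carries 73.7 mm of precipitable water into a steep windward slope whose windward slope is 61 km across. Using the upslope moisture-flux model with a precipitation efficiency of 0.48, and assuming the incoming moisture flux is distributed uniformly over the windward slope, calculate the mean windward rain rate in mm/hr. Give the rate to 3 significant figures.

Incoming column moisture flux per unit ridge length: F = V × PW = 19 × 73.7 = 1400.3 mm·m/s.
Spread over the 61 km slope with efficiency ε = 0.48: R = ε·F/W = 0.48 × 1400.3 / 61000 m = 1.102e-02 mm/s.
R = 1.102e-02 × 3600 = 39.7 mm/hr.

R ≈ 39.7 mm/hr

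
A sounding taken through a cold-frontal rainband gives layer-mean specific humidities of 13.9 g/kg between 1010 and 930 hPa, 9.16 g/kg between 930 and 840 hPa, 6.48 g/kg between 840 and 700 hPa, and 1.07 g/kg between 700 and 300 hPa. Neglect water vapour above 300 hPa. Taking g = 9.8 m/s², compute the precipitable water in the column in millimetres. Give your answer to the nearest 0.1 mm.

Precipitable water is the column-integrated vapour mass per unit area: PW = (1/g) Σ q̄ Δp, with q in kg/kg and Δp in Pa (1 kg/m² of water = 1 mm).
Layer 1010–930 hPa: Δp = 80 hPa = 8000 Pa, q̄ = 0.0139 kg/kg → 0.0139 × 8000 / 9.8 = 11.35 mm
Layer 930–840 hPa: Δp = 90 hPa = 9000 Pa, q̄ = 0.00916 kg/kg → 0.00916 × 9000 / 9.8 = 8.41 mm
Layer 840–700 hPa: Δp = 140 hPa = 14000 Pa, q̄ = 0.00648 kg/kg → 0.00648 × 14000 / 9.8 = 9.26 mm
Layer 700–300 hPa: Δp = 400 hPa = 40000 Pa, q̄ = 0.00107 kg/kg → 0.00107 × 40000 / 9.8 = 4.37 mm
PW = 11.35 + 8.41 + 9.26 + 4.37 = 33.39 ≈ 33.4 mm.

PW ≈ 33.4 mm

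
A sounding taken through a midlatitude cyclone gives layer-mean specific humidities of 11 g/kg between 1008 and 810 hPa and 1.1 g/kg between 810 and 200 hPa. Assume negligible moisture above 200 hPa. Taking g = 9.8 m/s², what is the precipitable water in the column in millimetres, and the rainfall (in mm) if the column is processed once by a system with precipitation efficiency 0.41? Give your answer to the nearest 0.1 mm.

Precipitable water is the column-integrated vapour mass per unit area: PW = (1/g) Σ q̄ Δp, with q in kg/kg and Δp in Pa (1 kg/m² of water = 1 mm).
Layer 1008–810 hPa: Δp = 198 hPa = 19800 Pa, q̄ = 0.011 kg/kg → 0.011 × 19800 / 9.8 = 22.22 mm
Layer 810–200 hPa: Δp = 610 hPa = 61000 Pa, q̄ = 0.0011 kg/kg → 0.0011 × 61000 / 9.8 = 6.85 mm
PW = 22.22 + 6.85 = 29.07 ≈ 29.1 mm.
Rainfall = ε × PW = 0.41 × 29.1 = 11.9 mm.

PW ≈ 29.1 mm; rainfall ≈ 11.9 mm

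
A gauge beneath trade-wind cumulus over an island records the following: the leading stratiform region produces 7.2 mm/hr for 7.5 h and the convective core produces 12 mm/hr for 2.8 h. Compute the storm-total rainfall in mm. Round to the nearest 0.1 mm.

total ≈ 87.6 mm

Total = Σ Rᵢ Δtᵢ = 7.2 × 7.5 + 12 × 2.8
      = 54 + 33.6 = 87.6 mm.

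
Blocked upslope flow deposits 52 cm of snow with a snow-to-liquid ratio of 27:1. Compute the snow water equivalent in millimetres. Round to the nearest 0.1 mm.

SWE ≈ 19.3 mm

SWE = snow depth / ratio = 52 cm / 27 = 1.926 cm = 19.3 mm.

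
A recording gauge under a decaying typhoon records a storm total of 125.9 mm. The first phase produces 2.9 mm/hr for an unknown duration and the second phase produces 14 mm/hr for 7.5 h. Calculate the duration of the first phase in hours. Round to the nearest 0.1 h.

duration ≈ 7.2 h

Known phases: 14 × 7.5 = 105 mm.
Remaining depth = 125.9 − 105 = 20.9 mm.
Duration = 20.9 / 2.9 = 7.2 h.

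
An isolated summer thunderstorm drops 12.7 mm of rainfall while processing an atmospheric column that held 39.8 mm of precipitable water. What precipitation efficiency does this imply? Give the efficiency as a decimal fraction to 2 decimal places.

ε = rainfall / PW = 12.7 / 39.8 = 0.32.

ε ≈ 0.32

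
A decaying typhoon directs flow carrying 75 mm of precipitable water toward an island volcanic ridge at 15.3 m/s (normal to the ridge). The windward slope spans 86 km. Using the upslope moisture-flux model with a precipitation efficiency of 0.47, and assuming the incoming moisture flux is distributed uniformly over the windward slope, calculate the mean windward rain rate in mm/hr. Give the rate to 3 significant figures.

R ≈ 22.6 mm/hr

Incoming column moisture flux per unit ridge length: F = V × PW = 15.3 × 75 = 1147.5 mm·m/s.
Spread over the 86 km slope with efficiency ε = 0.47: R = ε·F/W = 0.47 × 1147.5 / 86000 m = 6.271e-03 mm/s.
R = 6.271e-03 × 3600 = 22.6 mm/hr.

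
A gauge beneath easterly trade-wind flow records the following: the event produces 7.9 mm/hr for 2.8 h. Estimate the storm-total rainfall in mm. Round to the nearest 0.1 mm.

Total = Σ Rᵢ Δtᵢ = 7.9 × 2.8
      = 22.12 = 22.1 mm.

total ≈ 22.1 mm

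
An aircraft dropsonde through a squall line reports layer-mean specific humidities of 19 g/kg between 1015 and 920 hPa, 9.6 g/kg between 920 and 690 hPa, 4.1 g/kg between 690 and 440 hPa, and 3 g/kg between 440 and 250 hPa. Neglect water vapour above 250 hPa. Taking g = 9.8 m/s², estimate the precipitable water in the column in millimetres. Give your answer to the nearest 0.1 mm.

Precipitable water is the column-integrated vapour mass per unit area: PW = (1/g) Σ q̄ Δp, with q in kg/kg and Δp in Pa (1 kg/m² of water = 1 mm).
Layer 1015–920 hPa: Δp = 95 hPa = 9500 Pa, q̄ = 0.019 kg/kg → 0.019 × 9500 / 9.8 = 18.42 mm
Layer 920–690 hPa: Δp = 230 hPa = 23000 Pa, q̄ = 0.0096 kg/kg → 0.0096 × 23000 / 9.8 = 22.53 mm
Layer 690–440 hPa: Δp = 250 hPa = 25000 Pa, q̄ = 0.0041 kg/kg → 0.0041 × 25000 / 9.8 = 10.46 mm
Layer 440–250 hPa: Δp = 190 hPa = 19000 Pa, q̄ = 0.003 kg/kg → 0.003 × 19000 / 9.8 = 5.82 mm
PW = 18.42 + 22.53 + 10.46 + 5.82 = 57.23 ≈ 57.2 mm.

PW ≈ 57.2 mm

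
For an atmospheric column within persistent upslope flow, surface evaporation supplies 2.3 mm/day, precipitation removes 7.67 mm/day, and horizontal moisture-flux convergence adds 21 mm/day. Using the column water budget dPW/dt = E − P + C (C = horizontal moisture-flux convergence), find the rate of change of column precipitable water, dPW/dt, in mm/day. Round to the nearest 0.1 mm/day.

dPW/dt = E − P + C = 2.3 − 7.67 + (21) = 15.6 mm/day.

dPW/dt ≈ 15.6 mm/day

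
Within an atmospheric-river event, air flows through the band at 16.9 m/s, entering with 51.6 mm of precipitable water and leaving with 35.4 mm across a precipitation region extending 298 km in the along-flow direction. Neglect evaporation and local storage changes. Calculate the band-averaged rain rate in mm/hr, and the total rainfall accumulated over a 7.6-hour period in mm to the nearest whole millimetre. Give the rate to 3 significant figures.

R ≈ 3.31 mm/hr; total ≈ 25 mm

Column moisture flux per unit crosswind length is F = V × PW.
Inflow: F_in = 16.9 × 51.6 = 872.04 mm·m/s
Outflow: F_out = 16.9 × 35.4 = 598.26 mm·m/s
Steady-state rate R = (F_in − F_out)/L = (872.04 − 598.26) / 298000 m = 9.187e-04 mm/s.
R = 9.187e-04 × 3600 = 3.31 mm/hr.
Over 7.6 h: total = 3.31 × 7.6 = 25.156 ≈ 25 mm.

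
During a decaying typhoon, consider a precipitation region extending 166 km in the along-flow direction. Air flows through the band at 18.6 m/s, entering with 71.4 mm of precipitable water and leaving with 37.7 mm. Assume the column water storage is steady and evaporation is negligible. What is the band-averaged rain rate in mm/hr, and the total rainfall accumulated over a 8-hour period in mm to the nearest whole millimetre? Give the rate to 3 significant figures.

Column moisture flux per unit crosswind length is F = V × PW.
Inflow: F_in = 18.6 × 71.4 = 1328.04 mm·m/s
Outflow: F_out = 18.6 × 37.7 = 701.22 mm·m/s
Steady-state rate R = (F_in − F_out)/L = (1328.04 − 701.22) / 166000 m = 3.776e-03 mm/s.
R = 3.776e-03 × 3600 = 13.6 mm/hr.
Over 8 h: total = 13.6 × 8 = 108.8 ≈ 109 mm.

R ≈ 13.6 mm/hr; total ≈ 109 mm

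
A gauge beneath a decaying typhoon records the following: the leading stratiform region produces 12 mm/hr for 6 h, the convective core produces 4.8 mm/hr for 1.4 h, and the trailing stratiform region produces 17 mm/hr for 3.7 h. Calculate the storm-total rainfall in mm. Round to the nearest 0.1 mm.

total ≈ 141.6 mm

Total = Σ Rᵢ Δtᵢ = 12 × 6 + 4.8 × 1.4 + 17 × 3.7
      = 72 + 6.72 + 62.9 = 141.6 mm.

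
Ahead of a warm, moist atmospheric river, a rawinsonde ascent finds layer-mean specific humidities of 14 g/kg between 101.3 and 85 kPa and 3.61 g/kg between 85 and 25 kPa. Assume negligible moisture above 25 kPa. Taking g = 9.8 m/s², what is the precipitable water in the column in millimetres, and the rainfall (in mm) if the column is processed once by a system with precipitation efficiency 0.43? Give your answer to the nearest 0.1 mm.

PW ≈ 45.4 mm; rainfall ≈ 19.5 mm

Precipitable water is the column-integrated vapour mass per unit area: PW = (1/g) Σ q̄ Δp, with q in kg/kg and Δp in Pa (1 kg/m² of water = 1 mm).
Layer 101.3–85 kPa: Δp = 163 hPa = 16300 Pa, q̄ = 0.014 kg/kg → 0.014 × 16300 / 9.8 = 23.29 mm
Layer 85–25 kPa: Δp = 600 hPa = 60000 Pa, q̄ = 0.00361 kg/kg → 0.00361 × 60000 / 9.8 = 22.10 mm
PW = 23.29 + 22.10 = 45.39 ≈ 45.4 mm.
Rainfall = ε × PW = 0.43 × 45.4 = 19.5 mm.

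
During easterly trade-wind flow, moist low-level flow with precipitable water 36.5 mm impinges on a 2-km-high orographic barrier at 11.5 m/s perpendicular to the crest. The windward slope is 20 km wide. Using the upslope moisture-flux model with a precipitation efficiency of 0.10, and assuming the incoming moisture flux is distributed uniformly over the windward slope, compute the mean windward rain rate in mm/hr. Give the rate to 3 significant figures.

Incoming column moisture flux per unit ridge length: F = V × PW = 11.5 × 36.5 = 419.75 mm·m/s.
Spread over the 20 km slope with efficiency ε = 0.10: R = ε·F/W = 0.10 × 419.75 / 20000 m = 2.099e-03 mm/s.
R = 2.099e-03 × 3600 = 7.56 mm/hr.

R ≈ 7.56 mm/hr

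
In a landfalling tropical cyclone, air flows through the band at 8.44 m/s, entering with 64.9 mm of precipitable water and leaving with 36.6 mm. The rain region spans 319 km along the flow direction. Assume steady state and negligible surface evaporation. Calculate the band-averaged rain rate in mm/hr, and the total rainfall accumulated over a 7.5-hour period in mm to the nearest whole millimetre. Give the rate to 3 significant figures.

Column moisture flux per unit crosswind length is F = V × PW.
Inflow: F_in = 8.44 × 64.9 = 547.756 mm·m/s
Outflow: F_out = 8.44 × 36.6 = 308.904 mm·m/s
Steady-state rate R = (F_in − F_out)/L = (547.756 − 308.904) / 319000 m = 7.488e-04 mm/s.
R = 7.488e-04 × 3600 = 2.70 mm/hr.
Over 7.5 h: total = 2.70 × 7.5 = 20.25 ≈ 20 mm.

R ≈ 2.70 mm/hr; total ≈ 20 mm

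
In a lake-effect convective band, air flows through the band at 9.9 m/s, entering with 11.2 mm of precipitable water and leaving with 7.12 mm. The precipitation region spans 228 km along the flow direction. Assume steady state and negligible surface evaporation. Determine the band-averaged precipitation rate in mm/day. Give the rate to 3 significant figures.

Column moisture flux per unit crosswind length is F = V × PW.
Inflow: F_in = 9.9 × 11.2 = 110.88 mm·m/s
Outflow: F_out = 9.9 × 7.12 = 70.488 mm·m/s
Steady-state rate R = (F_in − F_out)/L = (110.88 − 70.488) / 228000 m = 1.772e-04 mm/s.
R = 1.772e-04 × 3600 × 24 = 15.3 mm/day.

R ≈ 15.3 mm/day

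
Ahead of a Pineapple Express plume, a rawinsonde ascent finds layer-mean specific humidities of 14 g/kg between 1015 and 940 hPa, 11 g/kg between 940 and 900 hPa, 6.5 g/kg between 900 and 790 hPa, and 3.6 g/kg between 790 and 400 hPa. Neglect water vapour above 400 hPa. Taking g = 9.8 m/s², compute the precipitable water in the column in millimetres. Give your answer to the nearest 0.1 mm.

Precipitable water is the column-integrated vapour mass per unit area: PW = (1/g) Σ q̄ Δp, with q in kg/kg and Δp in Pa (1 kg/m² of water = 1 mm).
Layer 1015–940 hPa: Δp = 75 hPa = 7500 Pa, q̄ = 0.014 kg/kg → 0.014 × 7500 / 9.8 = 10.71 mm
Layer 940–900 hPa: Δp = 40 hPa = 4000 Pa, q̄ = 0.011 kg/kg → 0.011 × 4000 / 9.8 = 4.49 mm
Layer 900–790 hPa: Δp = 110 hPa = 11000 Pa, q̄ = 0.0065 kg/kg → 0.0065 × 11000 / 9.8 = 7.30 mm
Layer 790–400 hPa: Δp = 390 hPa = 39000 Pa, q̄ = 0.0036 kg/kg → 0.0036 × 39000 / 9.8 = 14.33 mm
PW = 10.71 + 4.49 + 7.30 + 14.33 = 36.83 ≈ 36.8 mm.

PW ≈ 36.8 mm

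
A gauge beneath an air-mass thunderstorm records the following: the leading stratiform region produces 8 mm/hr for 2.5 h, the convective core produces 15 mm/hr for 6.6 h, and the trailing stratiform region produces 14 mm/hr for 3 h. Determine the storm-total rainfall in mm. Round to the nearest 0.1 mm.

total ≈ 161.0 mm

Total = Σ Rᵢ Δtᵢ = 8 × 2.5 + 15 × 6.6 + 14 × 3
      = 20 + 99 + 42 = 161.0 mm.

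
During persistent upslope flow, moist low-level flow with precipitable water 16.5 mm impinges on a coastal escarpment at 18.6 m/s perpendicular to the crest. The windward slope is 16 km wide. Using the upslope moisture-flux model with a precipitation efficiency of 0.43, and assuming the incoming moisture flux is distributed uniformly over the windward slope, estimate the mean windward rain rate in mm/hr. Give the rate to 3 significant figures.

Incoming column moisture flux per unit ridge length: F = V × PW = 18.6 × 16.5 = 306.9 mm·m/s.
Spread over the 16 km slope with efficiency ε = 0.43: R = ε·F/W = 0.43 × 306.9 / 16000 m = 8.248e-03 mm/s.
R = 8.248e-03 × 3600 = 29.7 mm/hr.

R ≈ 29.7 mm/hr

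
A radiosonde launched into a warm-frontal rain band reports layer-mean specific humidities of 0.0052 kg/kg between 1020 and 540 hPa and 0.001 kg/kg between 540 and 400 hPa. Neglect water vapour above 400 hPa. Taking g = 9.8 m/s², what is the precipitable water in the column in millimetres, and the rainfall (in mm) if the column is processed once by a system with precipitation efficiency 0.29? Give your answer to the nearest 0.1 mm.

PW ≈ 26.9 mm; rainfall ≈ 7.8 mm

Precipitable water is the column-integrated vapour mass per unit area: PW = (1/g) Σ q̄ Δp, with q in kg/kg and Δp in Pa (1 kg/m² of water = 1 mm).
Layer 1020–540 hPa: Δp = 480 hPa = 48000 Pa, q̄ = 0.0052 kg/kg → 0.0052 × 48000 / 9.8 = 25.47 mm
Layer 540–400 hPa: Δp = 140 hPa = 14000 Pa, q̄ = 0.001 kg/kg → 0.001 × 14000 / 9.8 = 1.43 mm
PW = 25.47 + 1.43 = 26.90 ≈ 26.9 mm.
Rainfall = ε × PW = 0.29 × 26.9 = 7.8 mm.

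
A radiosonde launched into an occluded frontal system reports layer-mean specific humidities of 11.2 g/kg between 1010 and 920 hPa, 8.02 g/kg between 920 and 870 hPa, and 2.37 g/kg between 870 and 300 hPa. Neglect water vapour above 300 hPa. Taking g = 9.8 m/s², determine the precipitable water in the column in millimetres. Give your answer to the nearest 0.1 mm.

PW ≈ 28.2 mm

Precipitable water is the column-integrated vapour mass per unit area: PW = (1/g) Σ q̄ Δp, with q in kg/kg and Δp in Pa (1 kg/m² of water = 1 mm).
Layer 1010–920 hPa: Δp = 90 hPa = 9000 Pa, q̄ = 0.0112 kg/kg → 0.0112 × 9000 / 9.8 = 10.29 mm
Layer 920–870 hPa: Δp = 50 hPa = 5000 Pa, q̄ = 0.00802 kg/kg → 0.00802 × 5000 / 9.8 = 4.09 mm
Layer 870–300 hPa: Δp = 570 hPa = 57000 Pa, q̄ = 0.00237 kg/kg → 0.00237 × 57000 / 9.8 = 13.78 mm
PW = 10.29 + 4.09 + 13.78 = 28.16 ≈ 28.2 mm.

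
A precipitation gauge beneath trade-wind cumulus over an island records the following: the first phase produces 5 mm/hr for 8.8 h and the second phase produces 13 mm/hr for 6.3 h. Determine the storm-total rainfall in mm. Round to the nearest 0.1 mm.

total ≈ 125.9 mm

Total = Σ Rᵢ Δtᵢ = 5 × 8.8 + 13 × 6.3
      = 44 + 81.9 = 125.9 mm.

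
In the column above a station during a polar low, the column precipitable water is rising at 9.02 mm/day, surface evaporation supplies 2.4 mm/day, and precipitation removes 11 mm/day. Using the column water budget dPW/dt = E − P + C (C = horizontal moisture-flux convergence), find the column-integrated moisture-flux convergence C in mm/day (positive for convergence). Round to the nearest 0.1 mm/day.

dPW/dt = +9.02 mm/day.
C = dPW/dt − E + P = (+9.02) − 2.4 + 11 = 17.6 mm/day.

C ≈ 17.6 mm/day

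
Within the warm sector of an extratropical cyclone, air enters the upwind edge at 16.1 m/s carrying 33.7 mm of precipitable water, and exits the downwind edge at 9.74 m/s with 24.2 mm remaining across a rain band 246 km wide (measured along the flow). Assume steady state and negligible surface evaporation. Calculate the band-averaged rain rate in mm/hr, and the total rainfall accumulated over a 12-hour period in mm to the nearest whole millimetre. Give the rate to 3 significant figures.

Column moisture flux per unit crosswind length is F = V × PW.
Inflow: F_in = 16.1 × 33.7 = 542.57 mm·m/s
Outflow: F_out = 9.74 × 24.2 = 235.708 mm·m/s
Steady-state rate R = (F_in − F_out)/L = (542.57 − 235.708) / 246000 m = 1.247e-03 mm/s.
R = 1.247e-03 × 3600 = 4.49 mm/hr.
Over 12 h: total = 4.49 × 12 = 53.88 ≈ 54 mm.

R ≈ 4.49 mm/hr; total ≈ 54 mm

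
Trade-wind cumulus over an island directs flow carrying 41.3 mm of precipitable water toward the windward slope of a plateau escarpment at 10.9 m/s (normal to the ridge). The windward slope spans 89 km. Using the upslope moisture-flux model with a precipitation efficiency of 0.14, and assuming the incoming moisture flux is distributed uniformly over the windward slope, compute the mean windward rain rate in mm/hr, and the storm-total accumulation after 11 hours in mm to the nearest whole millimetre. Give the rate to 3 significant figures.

R ≈ 2.55 mm/hr; total ≈ 28 mm

Incoming column moisture flux per unit ridge length: F = V × PW = 10.9 × 41.3 = 450.17 mm·m/s.
Spread over the 89 km slope with efficiency ε = 0.14: R = ε·F/W = 0.14 × 450.17 / 89000 m = 7.081e-04 mm/s.
R = 7.081e-04 × 3600 = 2.55 mm/hr.
Over 11 h: total = 2.55 × 11 = 28.05 ≈ 28 mm.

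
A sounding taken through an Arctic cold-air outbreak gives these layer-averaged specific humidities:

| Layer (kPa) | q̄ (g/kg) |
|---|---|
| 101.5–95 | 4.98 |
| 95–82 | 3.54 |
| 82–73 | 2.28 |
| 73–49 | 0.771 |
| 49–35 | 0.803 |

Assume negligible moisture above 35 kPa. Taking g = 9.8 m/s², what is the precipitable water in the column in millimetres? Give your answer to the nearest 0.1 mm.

PW ≈ 13.1 mm

Precipitable water is the column-integrated vapour mass per unit area: PW = (1/g) Σ q̄ Δp, with q in kg/kg and Δp in Pa (1 kg/m² of water = 1 mm).
Layer 101.5–95 kPa: Δp = 65 hPa = 6500 Pa, q̄ = 0.00498 kg/kg → 0.00498 × 6500 / 9.8 = 3.30 mm
Layer 95–82 kPa: Δp = 130 hPa = 13000 Pa, q̄ = 0.00354 kg/kg → 0.00354 × 13000 / 9.8 = 4.70 mm
Layer 82–73 kPa: Δp = 90 hPa = 9000 Pa, q̄ = 0.00228 kg/kg → 0.00228 × 9000 / 9.8 = 2.09 mm
Layer 73–49 kPa: Δp = 240 hPa = 24000 Pa, q̄ = 0.000771 kg/kg → 0.000771 × 24000 / 9.8 = 1.89 mm
Layer 49–35 kPa: Δp = 140 hPa = 14000 Pa, q̄ = 0.000803 kg/kg → 0.000803 × 14000 / 9.8 = 1.15 mm
PW = 3.30 + 4.70 + 2.09 + 1.89 + 1.15 = 13.13 ≈ 13.1 mm.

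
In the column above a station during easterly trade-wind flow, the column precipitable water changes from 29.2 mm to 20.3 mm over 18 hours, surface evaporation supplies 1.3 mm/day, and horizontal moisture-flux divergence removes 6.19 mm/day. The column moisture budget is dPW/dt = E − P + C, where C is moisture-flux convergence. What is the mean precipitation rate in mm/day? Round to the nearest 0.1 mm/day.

P ≈ 7.0 mm/day

dPW/dt = (20.3 − 29.2) mm / (18/24 day) = -11.867 mm/day.
P = E + C − dPW/dt = 1.3 + (-6.19) − (-11.867) = 7.0 mm/day.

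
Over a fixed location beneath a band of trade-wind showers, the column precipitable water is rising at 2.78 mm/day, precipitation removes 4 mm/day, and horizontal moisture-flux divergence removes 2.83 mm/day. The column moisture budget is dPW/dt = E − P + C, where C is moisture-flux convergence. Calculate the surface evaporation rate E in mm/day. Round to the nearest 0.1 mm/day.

dPW/dt = +2.78 mm/day.
E = dPW/dt + P − C = (+2.78) + 4 − (-2.83) = 9.6 mm/day.

E ≈ 9.6 mm/day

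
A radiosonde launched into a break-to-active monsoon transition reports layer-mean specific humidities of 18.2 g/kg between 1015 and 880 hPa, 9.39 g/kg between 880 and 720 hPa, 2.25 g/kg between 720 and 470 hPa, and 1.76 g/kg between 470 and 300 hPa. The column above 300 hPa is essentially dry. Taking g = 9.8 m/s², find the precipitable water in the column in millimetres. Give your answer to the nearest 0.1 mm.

Precipitable water is the column-integrated vapour mass per unit area: PW = (1/g) Σ q̄ Δp, with q in kg/kg and Δp in Pa (1 kg/m² of water = 1 mm).
Layer 1015–880 hPa: Δp = 135 hPa = 13500 Pa, q̄ = 0.0182 kg/kg → 0.0182 × 13500 / 9.8 = 25.07 mm
Layer 880–720 hPa: Δp = 160 hPa = 16000 Pa, q̄ = 0.00939 kg/kg → 0.00939 × 16000 / 9.8 = 15.33 mm
Layer 720–470 hPa: Δp = 250 hPa = 25000 Pa, q̄ = 0.00225 kg/kg → 0.00225 × 25000 / 9.8 = 5.74 mm
Layer 470–300 hPa: Δp = 170 hPa = 17000 Pa, q̄ = 0.00176 kg/kg → 0.00176 × 17000 / 9.8 = 3.05 mm
PW = 25.07 + 15.33 + 5.74 + 3.05 = 49.19 ≈ 49.2 mm.

PW ≈ 49.2 mm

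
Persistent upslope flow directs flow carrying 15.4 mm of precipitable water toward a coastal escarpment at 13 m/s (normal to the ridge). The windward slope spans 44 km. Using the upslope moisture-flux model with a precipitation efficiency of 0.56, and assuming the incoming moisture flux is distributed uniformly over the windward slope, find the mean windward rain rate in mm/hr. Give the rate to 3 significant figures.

R ≈ 9.17 mm/hr

Incoming column moisture flux per unit ridge length: F = V × PW = 13 × 15.4 = 200.2 mm·m/s.
Spread over the 44 km slope with efficiency ε = 0.56: R = ε·F/W = 0.56 × 200.2 / 44000 m = 2.548e-03 mm/s.
R = 2.548e-03 × 3600 = 9.17 mm/hr.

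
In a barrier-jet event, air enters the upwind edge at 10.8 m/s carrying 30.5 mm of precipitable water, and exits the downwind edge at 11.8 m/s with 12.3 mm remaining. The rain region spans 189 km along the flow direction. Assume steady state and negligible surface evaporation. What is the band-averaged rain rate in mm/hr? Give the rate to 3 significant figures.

Column moisture flux per unit crosswind length is F = V × PW.
Inflow: F_in = 10.8 × 30.5 = 329.4 mm·m/s
Outflow: F_out = 11.8 × 12.3 = 145.14 mm·m/s
Steady-state rate R = (F_in − F_out)/L = (329.4 − 145.14) / 189000 m = 9.749e-04 mm/s.
R = 9.749e-04 × 3600 = 3.51 mm/hr.

R ≈ 3.51 mm/hr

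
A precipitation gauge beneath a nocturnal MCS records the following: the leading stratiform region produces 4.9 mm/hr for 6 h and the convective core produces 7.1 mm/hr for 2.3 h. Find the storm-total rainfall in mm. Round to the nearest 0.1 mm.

total ≈ 45.7 mm

Total = Σ Rᵢ Δtᵢ = 4.9 × 6 + 7.1 × 2.3
      = 29.4 + 16.33 = 45.7 mm.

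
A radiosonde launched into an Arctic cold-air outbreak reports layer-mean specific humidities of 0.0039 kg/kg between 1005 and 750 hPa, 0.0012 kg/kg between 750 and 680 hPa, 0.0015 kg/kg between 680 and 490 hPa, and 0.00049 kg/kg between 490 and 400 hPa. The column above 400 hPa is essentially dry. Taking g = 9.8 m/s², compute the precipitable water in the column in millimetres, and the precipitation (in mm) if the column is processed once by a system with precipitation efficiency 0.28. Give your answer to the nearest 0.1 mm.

Precipitable water is the column-integrated vapour mass per unit area: PW = (1/g) Σ q̄ Δp, with q in kg/kg and Δp in Pa (1 kg/m² of water = 1 mm).
Layer 1005–750 hPa: Δp = 255 hPa = 25500 Pa, q̄ = 0.0039 kg/kg → 0.0039 × 25500 / 9.8 = 10.15 mm
Layer 750–680 hPa: Δp = 70 hPa = 7000 Pa, q̄ = 0.0012 kg/kg → 0.0012 × 7000 / 9.8 = 0.86 mm
Layer 680–490 hPa: Δp = 190 hPa = 19000 Pa, q̄ = 0.0015 kg/kg → 0.0015 × 19000 / 9.8 = 2.91 mm
Layer 490–400 hPa: Δp = 90 hPa = 9000 Pa, q̄ = 0.00049 kg/kg → 0.00049 × 9000 / 9.8 = 0.45 mm
PW = 10.15 + 0.86 + 2.91 + 0.45 = 14.37 ≈ 14.4 mm.
Precipitation = ε × PW = 0.28 × 14.4 = 4.0 mm.

PW ≈ 14.4 mm; precipitation ≈ 4.0 mm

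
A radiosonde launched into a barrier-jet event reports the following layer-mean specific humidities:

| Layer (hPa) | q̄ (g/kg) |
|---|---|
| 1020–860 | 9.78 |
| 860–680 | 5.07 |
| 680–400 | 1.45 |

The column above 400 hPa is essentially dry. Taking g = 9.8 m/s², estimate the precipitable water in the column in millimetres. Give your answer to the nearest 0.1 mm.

PW ≈ 29.4 mm

Precipitable water is the column-integrated vapour mass per unit area: PW = (1/g) Σ q̄ Δp, with q in kg/kg and Δp in Pa (1 kg/m² of water = 1 mm).
Layer 1020–860 hPa: Δp = 160 hPa = 16000 Pa, q̄ = 0.00978 kg/kg → 0.00978 × 16000 / 9.8 = 15.97 mm
Layer 860–680 hPa: Δp = 180 hPa = 18000 Pa, q̄ = 0.00507 kg/kg → 0.00507 × 18000 / 9.8 = 9.31 mm
Layer 680–400 hPa: Δp = 280 hPa = 28000 Pa, q̄ = 0.00145 kg/kg → 0.00145 × 28000 / 9.8 = 4.14 mm
PW = 15.97 + 9.31 + 4.14 = 29.42 ≈ 29.4 mm.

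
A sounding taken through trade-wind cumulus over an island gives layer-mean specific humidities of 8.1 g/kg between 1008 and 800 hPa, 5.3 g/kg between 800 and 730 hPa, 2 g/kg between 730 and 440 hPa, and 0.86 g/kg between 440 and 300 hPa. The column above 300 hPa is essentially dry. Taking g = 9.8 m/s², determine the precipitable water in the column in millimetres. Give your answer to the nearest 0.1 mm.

PW ≈ 28.1 mm

Precipitable water is the column-integrated vapour mass per unit area: PW = (1/g) Σ q̄ Δp, with q in kg/kg and Δp in Pa (1 kg/m² of water = 1 mm).
Layer 1008–800 hPa: Δp = 208 hPa = 20800 Pa, q̄ = 0.0081 kg/kg → 0.0081 × 20800 / 9.8 = 17.19 mm
Layer 800–730 hPa: Δp = 70 hPa = 7000 Pa, q̄ = 0.0053 kg/kg → 0.0053 × 7000 / 9.8 = 3.79 mm
Layer 730–440 hPa: Δp = 290 hPa = 29000 Pa, q̄ = 0.002 kg/kg → 0.002 × 29000 / 9.8 = 5.92 mm
Layer 440–300 hPa: Δp = 140 hPa = 14000 Pa, q̄ = 0.00086 kg/kg → 0.00086 × 14000 / 9.8 = 1.23 mm
PW = 17.19 + 3.79 + 5.92 + 1.23 = 28.13 ≈ 28.1 mm.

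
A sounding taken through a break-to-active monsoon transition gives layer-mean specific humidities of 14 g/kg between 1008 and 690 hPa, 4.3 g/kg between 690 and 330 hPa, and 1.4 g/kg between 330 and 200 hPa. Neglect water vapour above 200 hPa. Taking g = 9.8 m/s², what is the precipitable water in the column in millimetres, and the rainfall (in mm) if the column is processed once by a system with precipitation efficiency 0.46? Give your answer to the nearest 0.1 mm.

Precipitable water is the column-integrated vapour mass per unit area: PW = (1/g) Σ q̄ Δp, with q in kg/kg and Δp in Pa (1 kg/m² of water = 1 mm).
Layer 1008–690 hPa: Δp = 318 hPa = 31800 Pa, q̄ = 0.014 kg/kg → 0.014 × 31800 / 9.8 = 45.43 mm
Layer 690–330 hPa: Δp = 360 hPa = 36000 Pa, q̄ = 0.0043 kg/kg → 0.0043 × 36000 / 9.8 = 15.80 mm
Layer 330–200 hPa: Δp = 130 hPa = 13000 Pa, q̄ = 0.0014 kg/kg → 0.0014 × 13000 / 9.8 = 1.86 mm
PW = 45.43 + 15.80 + 1.86 = 63.09 ≈ 63.1 mm.
Rainfall = ε × PW = 0.46 × 63.1 = 29.0 mm.

PW ≈ 63.1 mm; rainfall ≈ 29.0 mm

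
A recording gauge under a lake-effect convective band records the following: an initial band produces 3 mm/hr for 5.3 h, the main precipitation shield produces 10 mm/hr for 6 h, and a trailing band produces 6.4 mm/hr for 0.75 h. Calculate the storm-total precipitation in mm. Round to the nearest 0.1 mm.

Total = Σ Rᵢ Δtᵢ = 3 × 5.3 + 10 × 6 + 6.4 × 0.75
      = 15.9 + 60 + 4.8 = 80.7 mm.

total ≈ 80.7 mm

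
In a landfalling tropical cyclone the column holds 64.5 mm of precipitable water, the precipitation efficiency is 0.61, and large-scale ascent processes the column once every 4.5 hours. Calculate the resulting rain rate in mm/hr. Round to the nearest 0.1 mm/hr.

Each overturning extracts ε × PW = 0.61 × 64.5 = 39.345 mm.
Rate = ε·PW / τ = 39.345 / 4.5 h = 8.7 mm/hr.

R ≈ 8.7 mm/hr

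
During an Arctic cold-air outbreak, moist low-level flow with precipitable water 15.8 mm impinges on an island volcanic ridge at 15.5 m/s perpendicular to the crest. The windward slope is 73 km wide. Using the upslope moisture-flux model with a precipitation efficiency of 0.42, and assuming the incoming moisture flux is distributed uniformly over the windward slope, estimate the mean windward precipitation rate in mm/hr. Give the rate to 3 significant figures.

Incoming column moisture flux per unit ridge length: F = V × PW = 15.5 × 15.8 = 244.9 mm·m/s.
Spread over the 73 km slope with efficiency ε = 0.42: R = ε·F/W = 0.42 × 244.9 / 73000 m = 1.409e-03 mm/s.
R = 1.409e-03 × 3600 = 5.07 mm/hr.

R ≈ 5.07 mm/hr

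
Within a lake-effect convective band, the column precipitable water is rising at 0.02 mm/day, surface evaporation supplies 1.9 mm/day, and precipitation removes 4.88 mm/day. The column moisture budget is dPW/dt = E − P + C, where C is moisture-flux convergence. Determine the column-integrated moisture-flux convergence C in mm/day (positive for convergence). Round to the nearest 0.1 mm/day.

dPW/dt = +0.02 mm/day.
C = dPW/dt − E + P = (+0.02) − 1.9 + 4.88 = 3.0 mm/day.

C ≈ 3.0 mm/day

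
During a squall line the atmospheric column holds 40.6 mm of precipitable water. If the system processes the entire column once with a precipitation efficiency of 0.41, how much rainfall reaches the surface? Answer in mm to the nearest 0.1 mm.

rainfall ≈ 16.6 mm

Rainfall = ε × PW = 0.41 × 40.6 = 16.6 mm.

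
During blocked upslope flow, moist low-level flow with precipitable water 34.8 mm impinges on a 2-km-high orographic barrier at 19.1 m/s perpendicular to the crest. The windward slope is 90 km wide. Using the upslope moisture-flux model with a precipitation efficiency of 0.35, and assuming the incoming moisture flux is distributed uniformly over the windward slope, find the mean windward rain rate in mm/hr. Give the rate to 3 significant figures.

Incoming column moisture flux per unit ridge length: F = V × PW = 19.1 × 34.8 = 664.68 mm·m/s.
Spread over the 90 km slope with efficiency ε = 0.35: R = ε·F/W = 0.35 × 664.68 / 90000 m = 2.585e-03 mm/s.
R = 2.585e-03 × 3600 = 9.31 mm/hr.

R ≈ 9.31 mm/hr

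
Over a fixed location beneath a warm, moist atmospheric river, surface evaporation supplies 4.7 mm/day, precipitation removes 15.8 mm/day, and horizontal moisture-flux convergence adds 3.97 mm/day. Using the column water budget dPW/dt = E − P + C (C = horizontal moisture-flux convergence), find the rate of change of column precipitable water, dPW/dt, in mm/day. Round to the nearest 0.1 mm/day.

dPW/dt ≈ -7.1 mm/day

dPW/dt = E − P + C = 4.7 − 15.8 + (3.97) = -7.1 mm/day.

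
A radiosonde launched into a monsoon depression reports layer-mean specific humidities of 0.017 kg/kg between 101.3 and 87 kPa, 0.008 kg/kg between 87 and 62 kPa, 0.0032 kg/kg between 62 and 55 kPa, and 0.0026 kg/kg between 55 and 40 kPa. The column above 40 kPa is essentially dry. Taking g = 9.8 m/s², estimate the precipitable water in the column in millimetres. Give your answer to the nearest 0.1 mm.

Precipitable water is the column-integrated vapour mass per unit area: PW = (1/g) Σ q̄ Δp, with q in kg/kg and Δp in Pa (1 kg/m² of water = 1 mm).
Layer 101.3–87 kPa: Δp = 143 hPa = 14300 Pa, q̄ = 0.017 kg/kg → 0.017 × 14300 / 9.8 = 24.81 mm
Layer 87–62 kPa: Δp = 250 hPa = 25000 Pa, q̄ = 0.008 kg/kg → 0.008 × 25000 / 9.8 = 20.41 mm
Layer 62–55 kPa: Δp = 70 hPa = 7000 Pa, q̄ = 0.0032 kg/kg → 0.0032 × 7000 / 9.8 = 2.29 mm
Layer 55–40 kPa: Δp = 150 hPa = 15000 Pa, q̄ = 0.0026 kg/kg → 0.0026 × 15000 / 9.8 = 3.98 mm
PW = 24.81 + 20.41 + 2.29 + 3.98 = 51.49 ≈ 51.5 mm.

PW ≈ 51.5 mm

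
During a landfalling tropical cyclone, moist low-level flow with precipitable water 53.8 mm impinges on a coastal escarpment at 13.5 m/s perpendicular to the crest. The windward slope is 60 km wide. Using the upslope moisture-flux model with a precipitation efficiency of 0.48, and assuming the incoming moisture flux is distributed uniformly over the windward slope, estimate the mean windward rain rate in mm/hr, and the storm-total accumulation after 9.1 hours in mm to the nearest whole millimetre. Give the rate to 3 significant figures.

R ≈ 20.9 mm/hr; total ≈ 190 mm

Incoming column moisture flux per unit ridge length: F = V × PW = 13.5 × 53.8 = 726.3 mm·m/s.
Spread over the 60 km slope with efficiency ε = 0.48: R = ε·F/W = 0.48 × 726.3 / 60000 m = 5.810e-03 mm/s.
R = 5.810e-03 × 3600 = 20.9 mm/hr.
Over 9.1 h: total = 20.9 × 9.1 = 190.19 ≈ 190 mm.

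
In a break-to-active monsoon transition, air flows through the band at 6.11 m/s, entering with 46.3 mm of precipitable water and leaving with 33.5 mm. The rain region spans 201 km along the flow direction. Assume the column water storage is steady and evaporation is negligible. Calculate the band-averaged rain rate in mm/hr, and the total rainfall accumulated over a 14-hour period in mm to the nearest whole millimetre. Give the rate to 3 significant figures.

R ≈ 1.40 mm/hr; total ≈ 20 mm

Column moisture flux per unit crosswind length is F = V × PW.
Inflow: F_in = 6.11 × 46.3 = 282.893 mm·m/s
Outflow: F_out = 6.11 × 33.5 = 204.685 mm·m/s
Steady-state rate R = (F_in − F_out)/L = (282.893 − 204.685) / 201000 m = 3.891e-04 mm/s.
R = 3.891e-04 × 3600 = 1.40 mm/hr.
Over 14 h: total = 1.40 × 14 = 19.6 ≈ 20 mm.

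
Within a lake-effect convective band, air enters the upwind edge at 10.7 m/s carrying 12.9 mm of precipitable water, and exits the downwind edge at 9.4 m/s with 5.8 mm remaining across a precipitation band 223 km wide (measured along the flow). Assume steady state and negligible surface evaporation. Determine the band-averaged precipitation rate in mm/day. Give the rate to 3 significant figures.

Column moisture flux per unit crosswind length is F = V × PW.
Inflow: F_in = 10.7 × 12.9 = 138.03 mm·m/s
Outflow: F_out = 9.4 × 5.8 = 54.52 mm·m/s
Steady-state rate R = (F_in − F_out)/L = (138.03 − 54.52) / 223000 m = 3.745e-04 mm/s.
R = 3.745e-04 × 3600 × 24 = 32.4 mm/day.

R ≈ 32.4 mm/day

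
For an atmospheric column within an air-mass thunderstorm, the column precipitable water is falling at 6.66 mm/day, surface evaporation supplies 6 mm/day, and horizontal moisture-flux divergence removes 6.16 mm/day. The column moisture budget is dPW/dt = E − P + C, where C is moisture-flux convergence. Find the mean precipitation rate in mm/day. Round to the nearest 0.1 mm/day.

dPW/dt = -6.66 mm/day.
P = E + C − dPW/dt = 6 + (-6.16) − (-6.66) = 6.5 mm/day.

P ≈ 6.5 mm/day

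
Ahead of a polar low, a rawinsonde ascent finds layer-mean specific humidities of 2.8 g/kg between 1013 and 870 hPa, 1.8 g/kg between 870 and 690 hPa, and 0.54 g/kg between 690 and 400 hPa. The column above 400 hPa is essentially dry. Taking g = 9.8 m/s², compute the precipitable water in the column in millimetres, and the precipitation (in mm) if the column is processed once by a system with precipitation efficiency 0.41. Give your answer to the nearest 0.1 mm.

Precipitable water is the column-integrated vapour mass per unit area: PW = (1/g) Σ q̄ Δp, with q in kg/kg and Δp in Pa (1 kg/m² of water = 1 mm).
Layer 1013–870 hPa: Δp = 143 hPa = 14300 Pa, q̄ = 0.0028 kg/kg → 0.0028 × 14300 / 9.8 = 4.09 mm
Layer 870–690 hPa: Δp = 180 hPa = 18000 Pa, q̄ = 0.0018 kg/kg → 0.0018 × 18000 / 9.8 = 3.31 mm
Layer 690–400 hPa: Δp = 290 hPa = 29000 Pa, q̄ = 0.00054 kg/kg → 0.00054 × 29000 / 9.8 = 1.60 mm
PW = 4.09 + 3.31 + 1.60 = 9.00 ≈ 9.0 mm.
Precipitation = ε × PW = 0.41 × 9.0 = 3.7 mm.

PW ≈ 9.0 mm; precipitation ≈ 3.7 mm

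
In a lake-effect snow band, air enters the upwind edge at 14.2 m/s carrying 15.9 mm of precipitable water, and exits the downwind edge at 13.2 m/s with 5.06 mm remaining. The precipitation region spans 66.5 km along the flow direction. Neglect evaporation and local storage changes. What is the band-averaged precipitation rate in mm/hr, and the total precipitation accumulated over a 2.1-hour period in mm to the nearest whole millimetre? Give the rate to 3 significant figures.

Column moisture flux per unit crosswind length is F = V × PW.
Inflow: F_in = 14.2 × 15.9 = 225.78 mm·m/s
Outflow: F_out = 13.2 × 5.06 = 66.792 mm·m/s
Steady-state rate R = (F_in − F_out)/L = (225.78 − 66.792) / 66500 m = 2.391e-03 mm/s.
R = 2.391e-03 × 3600 = 8.61 mm/hr.
Over 2.1 h: total = 8.61 × 2.1 = 18.081 ≈ 18 mm.

R ≈ 8.61 mm/hr; total ≈ 18 mm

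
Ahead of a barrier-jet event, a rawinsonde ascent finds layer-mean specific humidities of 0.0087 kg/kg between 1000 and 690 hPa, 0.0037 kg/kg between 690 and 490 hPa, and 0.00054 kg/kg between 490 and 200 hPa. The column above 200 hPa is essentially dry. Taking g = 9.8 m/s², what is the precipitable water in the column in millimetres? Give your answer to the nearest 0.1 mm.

PW ≈ 36.7 mm

Precipitable water is the column-integrated vapour mass per unit area: PW = (1/g) Σ q̄ Δp, with q in kg/kg and Δp in Pa (1 kg/m² of water = 1 mm).
Layer 1000–690 hPa: Δp = 310 hPa = 31000 Pa, q̄ = 0.0087 kg/kg → 0.0087 × 31000 / 9.8 = 27.52 mm
Layer 690–490 hPa: Δp = 200 hPa = 20000 Pa, q̄ = 0.0037 kg/kg → 0.0037 × 20000 / 9.8 = 7.55 mm
Layer 490–200 hPa: Δp = 290 hPa = 29000 Pa, q̄ = 0.00054 kg/kg → 0.00054 × 29000 / 9.8 = 1.60 mm
PW = 27.52 + 7.55 + 1.60 = 36.67 ≈ 36.7 mm.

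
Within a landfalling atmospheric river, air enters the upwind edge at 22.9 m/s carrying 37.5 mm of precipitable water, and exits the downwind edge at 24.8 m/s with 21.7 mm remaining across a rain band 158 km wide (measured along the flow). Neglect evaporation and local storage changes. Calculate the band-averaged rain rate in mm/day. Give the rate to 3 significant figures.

R ≈ 175 mm/day

Column moisture flux per unit crosswind length is F = V × PW.
Inflow: F_in = 22.9 × 37.5 = 858.75 mm·m/s
Outflow: F_out = 24.8 × 21.7 = 538.16 mm·m/s
Steady-state rate R = (F_in − F_out)/L = (858.75 − 538.16) / 158000 m = 2.029e-03 mm/s.
R = 2.029e-03 × 3600 × 24 = 175 mm/day.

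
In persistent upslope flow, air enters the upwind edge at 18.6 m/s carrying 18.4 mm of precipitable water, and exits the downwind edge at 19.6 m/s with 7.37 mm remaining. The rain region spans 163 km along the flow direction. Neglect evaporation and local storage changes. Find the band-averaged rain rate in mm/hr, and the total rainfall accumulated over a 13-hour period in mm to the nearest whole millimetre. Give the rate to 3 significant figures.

R ≈ 4.37 mm/hr; total ≈ 57 mm

Column moisture flux per unit crosswind length is F = V × PW.
Inflow: F_in = 18.6 × 18.4 = 342.24 mm·m/s
Outflow: F_out = 19.6 × 7.37 = 144.452 mm·m/s
Steady-state rate R = (F_in − F_out)/L = (342.24 − 144.452) / 163000 m = 1.213e-03 mm/s.
R = 1.213e-03 × 3600 = 4.37 mm/hr.
Over 13 h: total = 4.37 × 13 = 56.81 ≈ 57 mm.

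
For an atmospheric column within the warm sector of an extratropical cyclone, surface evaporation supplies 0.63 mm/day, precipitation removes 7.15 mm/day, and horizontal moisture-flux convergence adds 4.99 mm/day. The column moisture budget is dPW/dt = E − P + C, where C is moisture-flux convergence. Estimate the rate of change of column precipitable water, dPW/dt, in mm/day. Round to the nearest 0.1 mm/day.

dPW/dt ≈ -1.5 mm/day

dPW/dt = E − P + C = 0.63 − 7.15 + (4.99) = -1.5 mm/day.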